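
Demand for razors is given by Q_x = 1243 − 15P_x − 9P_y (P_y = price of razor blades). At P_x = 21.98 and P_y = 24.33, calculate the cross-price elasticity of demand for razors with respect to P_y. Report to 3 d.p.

-0.315

At P_x = 21.98 and P_y = 24.33: Q_x = 694.33.
∂Q_x/∂P_y = -9.
ε = (∂Q_x/∂P_y)(P_y/Q_x) = -9 × (24.33/694.33) ≈ -0.315.
Since ε < 0, razors and razor blades are complements.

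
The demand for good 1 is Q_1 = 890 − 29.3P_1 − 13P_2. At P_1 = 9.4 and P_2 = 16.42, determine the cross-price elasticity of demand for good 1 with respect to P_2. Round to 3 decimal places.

-0.532

At P_1 = 9.4 and P_2 = 16.42: Q_1 = 401.12.
∂Q_1/∂P_2 = -13.
ε = (∂Q_1/∂P_2)(P_2/Q_1) = -13 × (16.42/401.12) ≈ -0.532.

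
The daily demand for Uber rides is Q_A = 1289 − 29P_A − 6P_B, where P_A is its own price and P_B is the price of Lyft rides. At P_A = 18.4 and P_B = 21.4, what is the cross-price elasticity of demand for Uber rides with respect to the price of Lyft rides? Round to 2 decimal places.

-0.20

At P_A = 18.4 and P_B = 21.4: Q_A = 627.
∂Q_A/∂P_B = -6.
ε = (∂Q_A/∂P_B)(P_B/Q_A) = -6 × (21.4/627) ≈ -0.20.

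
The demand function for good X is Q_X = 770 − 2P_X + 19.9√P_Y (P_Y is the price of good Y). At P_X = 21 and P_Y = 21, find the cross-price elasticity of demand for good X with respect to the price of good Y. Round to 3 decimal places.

At P_X = 21 and P_Y = 21: Q_X = 819.193.
∂Q_X/∂P_Y = 19.9/(2√P_Y) = 19.9/(2√21) = 2.1713.
ε = (∂Q_X/∂P_Y)(P_Y/Q_X) = 2.1713 × (21/819.193) ≈ 0.056.

0.056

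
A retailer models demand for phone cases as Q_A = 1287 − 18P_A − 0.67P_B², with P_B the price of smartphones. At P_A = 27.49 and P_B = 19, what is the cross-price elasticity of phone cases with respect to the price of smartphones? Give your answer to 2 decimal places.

-0.88

At P_A = 27.49 and P_B = 19: Q_A = 550.31.
∂Q_A/∂P_B = -1.34P_B = -1.34(19) = -25.4600.
ε = (∂Q_A/∂P_B)(P_B/Q_A) = -25.4600 × (19/550.31) ≈ -0.88.
ε < 0: complements.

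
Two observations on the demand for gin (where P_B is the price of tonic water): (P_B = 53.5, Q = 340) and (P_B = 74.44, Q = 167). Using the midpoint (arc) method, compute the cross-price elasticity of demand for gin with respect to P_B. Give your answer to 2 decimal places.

-2.08

ΔQ_A = 167 − 340 = -173; ΔP_B = 74.44 − 53.5 = 20.94.
Midpoints: Q̄_A = 253.5, P̄_B = 63.97.
ε = (ΔQ_A/Q̄_A)/(ΔP_B/P̄_B) = (-173/253.5)/(20.94/63.97) ≈ -2.08.
ε < 0: gin and tonic water are complements.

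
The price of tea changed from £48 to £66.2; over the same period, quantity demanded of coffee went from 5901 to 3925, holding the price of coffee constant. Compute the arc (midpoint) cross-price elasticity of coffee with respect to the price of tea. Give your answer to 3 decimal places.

ΔQ_A = 3925 − 5901 = -1976; ΔP_B = 66.2 − 48 = 18.2.
Midpoints: Q̄_A = 4913.0, P̄_B = 57.10.
ε = (ΔQ_A/Q̄_A)/(ΔP_B/P̄_B) = (-1976/4913.0)/(18.2/57.10) ≈ -1.262.

-1.262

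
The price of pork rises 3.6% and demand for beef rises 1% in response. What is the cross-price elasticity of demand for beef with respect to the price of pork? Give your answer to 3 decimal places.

0.278

ε = (%ΔQ of beef) / (%ΔP of pork) = (1%) / (3.6%) ≈ 0.278.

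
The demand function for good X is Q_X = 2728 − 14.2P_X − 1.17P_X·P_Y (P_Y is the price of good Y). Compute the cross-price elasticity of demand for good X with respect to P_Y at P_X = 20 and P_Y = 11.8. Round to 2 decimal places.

-0.13

At P_X = 20 and P_Y = 11.8: Q_X = 2167.88.
∂Q_X/∂P_Y = -1.17P_X = -1.17(20) = -23.4000.
ε = (∂Q_X/∂P_Y)(P_Y/Q_X) = -23.4000 × (11.8/2167.88) ≈ -0.13.
ε < 0: complements.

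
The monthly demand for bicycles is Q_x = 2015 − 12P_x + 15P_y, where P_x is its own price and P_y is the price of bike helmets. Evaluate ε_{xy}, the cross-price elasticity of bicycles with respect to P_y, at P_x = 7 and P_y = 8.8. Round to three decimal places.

At P_x = 7 and P_y = 8.8: Q_x = 2063.
∂Q_x/∂P_y = 15.
ε = (∂Q_x/∂P_y)(P_y/Q_x) = 15 × (8.8/2063) ≈ 0.064.

0.064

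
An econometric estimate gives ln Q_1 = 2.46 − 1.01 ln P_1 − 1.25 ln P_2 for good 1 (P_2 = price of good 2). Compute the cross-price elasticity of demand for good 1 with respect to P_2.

-1.25

In a log-linear (constant-elasticity) demand function, the coefficient on ln P_2 is the cross-price elasticity.
ε = -1.25. Negative, so good 1 and good 2 are complements.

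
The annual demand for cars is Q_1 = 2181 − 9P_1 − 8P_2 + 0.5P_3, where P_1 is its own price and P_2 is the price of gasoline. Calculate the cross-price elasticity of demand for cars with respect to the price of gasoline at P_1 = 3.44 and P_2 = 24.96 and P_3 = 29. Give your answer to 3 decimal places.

-0.102

At P_1 = 3.44 and P_2 = 24.96 and P_3 = 29: Q_1 = 1964.86.
∂Q_1/∂P_2 = -8.
ε = (∂Q_1/∂P_2)(P_2/Q_1) = -8 × (24.96/1964.86) ≈ -0.102.
Since ε < 0, cars and gasoline are complements.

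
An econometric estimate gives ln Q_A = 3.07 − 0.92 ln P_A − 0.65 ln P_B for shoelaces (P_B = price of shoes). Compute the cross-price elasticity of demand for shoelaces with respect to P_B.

-0.65

In a log-linear (constant-elasticity) demand function, the coefficient on ln P_B is the cross-price elasticity.
ε = -0.65. Negative, so shoelaces and shoes are complements.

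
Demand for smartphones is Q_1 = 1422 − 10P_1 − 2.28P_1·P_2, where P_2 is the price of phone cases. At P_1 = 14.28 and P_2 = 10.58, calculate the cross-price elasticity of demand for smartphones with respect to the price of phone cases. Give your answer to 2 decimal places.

At P_1 = 14.28 and P_2 = 10.58: Q_1 = 934.732.
∂Q_1/∂P_2 = -2.28P_1 = -2.28(14.28) = -32.5584.
ε = (∂Q_1/∂P_2)(P_2/Q_1) = -32.5584 × (10.58/934.732) ≈ -0.37.

-0.37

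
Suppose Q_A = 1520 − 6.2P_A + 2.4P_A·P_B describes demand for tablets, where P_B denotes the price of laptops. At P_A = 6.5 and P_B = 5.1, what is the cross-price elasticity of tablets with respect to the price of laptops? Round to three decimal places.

0.051

At P_A = 6.5 and P_B = 5.1: Q_A = 1559.26.
∂Q_A/∂P_B = 2.4P_A = 2.4(6.5) = 15.6000.
ε = (∂Q_A/∂P_B)(P_B/Q_A) = 15.6000 × (5.1/1559.26) ≈ 0.051.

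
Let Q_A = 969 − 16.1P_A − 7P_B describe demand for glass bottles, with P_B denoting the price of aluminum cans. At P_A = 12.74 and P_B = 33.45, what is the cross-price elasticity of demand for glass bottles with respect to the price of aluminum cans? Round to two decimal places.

At P_A = 12.74 and P_B = 33.45: Q_A = 529.736.
∂Q_A/∂P_B = -7.
ε = (∂Q_A/∂P_B)(P_B/Q_A) = -7 × (33.45/529.736) ≈ -0.44.
Since ε < 0, glass bottles and aluminum cans are complements.

-0.44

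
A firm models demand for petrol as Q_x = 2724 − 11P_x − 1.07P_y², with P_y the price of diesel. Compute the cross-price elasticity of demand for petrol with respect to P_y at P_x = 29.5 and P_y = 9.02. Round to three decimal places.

-0.075

At P_x = 29.5 and P_y = 9.02: Q_x = 2312.444.
∂Q_x/∂P_y = -2.14P_y = -2.14(9.02) = -19.3028.
ε = (∂Q_x/∂P_y)(P_y/Q_x) = -19.3028 × (9.02/2312.444) ≈ -0.075.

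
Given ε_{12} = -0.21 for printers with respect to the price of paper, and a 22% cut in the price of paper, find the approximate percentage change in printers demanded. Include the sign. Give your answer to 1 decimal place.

%ΔQ ≈ ε × %ΔP of paper = -0.21 × (-22%) = 4.6%.
Demand for printers rises by about 4.6%.

4.6%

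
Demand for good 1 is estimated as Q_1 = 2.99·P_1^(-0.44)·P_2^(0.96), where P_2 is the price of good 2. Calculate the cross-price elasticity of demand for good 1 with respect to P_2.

0.96

In a log-linear (constant-elasticity) demand function, the coefficient on the exponent of P_2 is the cross-price elasticity.
ε = 0.96. Positive, so good 1 and good 2 are substitutes.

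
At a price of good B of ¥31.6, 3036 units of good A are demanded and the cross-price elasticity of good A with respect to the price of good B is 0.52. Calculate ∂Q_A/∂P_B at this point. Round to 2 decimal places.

ε = (∂Q_A/∂P_B)·(P_B/Q_A) ⇒ ∂Q_A/∂P_B = ε·Q_A/P_B = 0.52 × 3036/31.6 ≈ 49.96.

49.96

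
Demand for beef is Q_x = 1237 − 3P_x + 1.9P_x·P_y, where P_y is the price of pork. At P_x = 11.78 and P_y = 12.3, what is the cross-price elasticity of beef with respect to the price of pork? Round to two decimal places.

0.19

At P_x = 11.78 and P_y = 12.3: Q_x = 1476.959.
∂Q_x/∂P_y = 1.9P_x = 1.9(11.78) = 22.3820.
ε = (∂Q_x/∂P_y)(P_y/Q_x) = 22.3820 × (12.3/1476.959) ≈ 0.19.
ε > 0: substitutes.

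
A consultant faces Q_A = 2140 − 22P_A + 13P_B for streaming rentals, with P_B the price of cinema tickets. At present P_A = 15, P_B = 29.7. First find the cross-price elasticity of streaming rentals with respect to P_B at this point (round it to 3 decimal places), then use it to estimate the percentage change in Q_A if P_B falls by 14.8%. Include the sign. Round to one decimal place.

-2.6%

At P_A = 15, P_B = 29.7: Q_A = 2196.1.
∂Q_A/∂P_B = 13.
ε = (∂Q_A/∂P_B)(P_B/Q_A) = 13.0000 × 29.7/2196.1 ≈ 0.176.
%ΔQ_A ≈ ε × %ΔP_B = 0.176 × (-14.8%) = -2.6%.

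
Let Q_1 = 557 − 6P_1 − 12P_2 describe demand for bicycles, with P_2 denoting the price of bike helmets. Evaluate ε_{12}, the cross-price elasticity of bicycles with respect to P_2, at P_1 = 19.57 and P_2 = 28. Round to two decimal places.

-3.24

At P_1 = 19.57 and P_2 = 28: Q_1 = 103.58.
∂Q_1/∂P_2 = -12.
ε = (∂Q_1/∂P_2)(P_2/Q_1) = -12 × (28/103.58) ≈ -3.24.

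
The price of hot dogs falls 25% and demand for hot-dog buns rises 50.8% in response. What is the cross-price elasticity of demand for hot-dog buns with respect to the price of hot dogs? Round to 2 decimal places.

ε = (%ΔQ of hot-dog buns) / (%ΔP of hot dogs) = (50.8%) / (-25%) ≈ -2.03.
Negative cross-price elasticity: complements.

-2.03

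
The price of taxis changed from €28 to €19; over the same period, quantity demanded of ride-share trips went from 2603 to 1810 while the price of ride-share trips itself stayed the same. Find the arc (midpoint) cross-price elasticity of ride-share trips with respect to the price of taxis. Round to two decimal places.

ΔQ_A = 1810 − 2603 = -793; ΔP_B = 19 − 28 = -9.
Midpoints: Q̄_A = 2206.5, P̄_B = 23.50.
ε = (ΔQ_A/Q̄_A)/(ΔP_B/P̄_B) = (-793/2206.5)/(-9/23.50) ≈ 0.94.

0.94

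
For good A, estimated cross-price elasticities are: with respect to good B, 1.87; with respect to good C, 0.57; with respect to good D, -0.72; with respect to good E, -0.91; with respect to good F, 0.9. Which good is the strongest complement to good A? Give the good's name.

good E

Complements have ε < 0. The most negative value is -0.91 (good E).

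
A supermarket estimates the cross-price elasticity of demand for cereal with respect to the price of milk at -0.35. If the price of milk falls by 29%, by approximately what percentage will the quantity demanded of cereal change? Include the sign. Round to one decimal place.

10.2%

%ΔQ ≈ ε × %ΔP of milk = -0.35 × (-29%) = 10.2%.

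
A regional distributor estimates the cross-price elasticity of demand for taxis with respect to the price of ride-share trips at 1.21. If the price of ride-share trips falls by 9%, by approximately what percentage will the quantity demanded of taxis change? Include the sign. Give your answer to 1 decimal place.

%ΔQ ≈ ε × %ΔP of ride-share trips = 1.21 × (-9%) = -10.9%.
Demand for taxis falls by about 10.9%.

-10.9%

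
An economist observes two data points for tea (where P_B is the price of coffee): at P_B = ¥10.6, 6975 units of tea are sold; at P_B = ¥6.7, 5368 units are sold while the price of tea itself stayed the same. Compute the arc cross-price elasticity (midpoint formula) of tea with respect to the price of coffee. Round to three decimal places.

ΔQ_A = 5368 − 6975 = -1607; ΔP_B = 6.7 − 10.6 = -3.9.
Midpoints: Q̄_A = 6171.5, P̄_B = 8.65.
ε = (ΔQ_A/Q̄_A)/(ΔP_B/P̄_B) = (-1607/6171.5)/(-3.9/8.65) ≈ 0.578.
ε > 0: tea and coffee are substitutes.

0.578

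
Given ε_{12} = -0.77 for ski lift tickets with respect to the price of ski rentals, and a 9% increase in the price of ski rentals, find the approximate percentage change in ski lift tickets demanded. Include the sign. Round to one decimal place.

-6.9%

%ΔQ ≈ ε × %ΔP of ski rentals = -0.77 × (9%) = -6.9%.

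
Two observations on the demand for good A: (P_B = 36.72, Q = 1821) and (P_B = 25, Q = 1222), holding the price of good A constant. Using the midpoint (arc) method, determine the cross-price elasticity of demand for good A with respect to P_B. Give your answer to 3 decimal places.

1.037

ΔQ_A = 1222 − 1821 = -599; ΔP_B = 25 − 36.72 = -11.72.
Midpoints: Q̄_A = 1521.5, P̄_B = 30.86.
ε = (ΔQ_A/Q̄_A)/(ΔP_B/P̄_B) = (-599/1521.5)/(-11.72/30.86) ≈ 1.037.
ε > 0: good A and good B are substitutes.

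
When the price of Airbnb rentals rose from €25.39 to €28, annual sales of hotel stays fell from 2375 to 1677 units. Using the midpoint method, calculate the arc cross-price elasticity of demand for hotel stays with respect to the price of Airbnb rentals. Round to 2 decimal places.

ΔQ_A = 1677 − 2375 = -698; ΔP_B = 28 − 25.39 = 2.61.
Midpoints: Q̄_A = 2026.0, P̄_B = 26.70.
ε = (ΔQ_A/Q̄_A)/(ΔP_B/P̄_B) = (-698/2026.0)/(2.61/26.70) ≈ -3.52.

-3.52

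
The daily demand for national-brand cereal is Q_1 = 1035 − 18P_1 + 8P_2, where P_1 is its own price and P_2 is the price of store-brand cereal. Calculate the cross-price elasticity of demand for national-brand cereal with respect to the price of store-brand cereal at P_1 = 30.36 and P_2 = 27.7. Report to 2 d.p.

At P_1 = 30.36 and P_2 = 27.7: Q_1 = 710.12.
∂Q_1/∂P_2 = 8.
ε = (∂Q_1/∂P_2)(P_2/Q_1) = 8 × (27.7/710.12) ≈ 0.31.

0.31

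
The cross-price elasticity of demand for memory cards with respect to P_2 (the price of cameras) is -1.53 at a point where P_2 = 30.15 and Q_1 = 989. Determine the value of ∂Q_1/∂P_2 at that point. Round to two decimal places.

-50.19

ε = (∂Q_1/∂P_2)·(P_2/Q_1) ⇒ ∂Q_1/∂P_2 = ε·Q_1/P_2 = -1.53 × 989/30.15 ≈ -50.19.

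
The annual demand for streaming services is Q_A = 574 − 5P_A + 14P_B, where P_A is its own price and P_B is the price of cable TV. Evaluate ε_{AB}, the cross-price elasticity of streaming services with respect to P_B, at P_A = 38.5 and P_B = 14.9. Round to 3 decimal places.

At P_A = 38.5 and P_B = 14.9: Q_A = 590.1.
∂Q_A/∂P_B = 14.
ε = (∂Q_A/∂P_B)(P_B/Q_A) = 14 × (14.9/590.1) ≈ 0.353.

0.353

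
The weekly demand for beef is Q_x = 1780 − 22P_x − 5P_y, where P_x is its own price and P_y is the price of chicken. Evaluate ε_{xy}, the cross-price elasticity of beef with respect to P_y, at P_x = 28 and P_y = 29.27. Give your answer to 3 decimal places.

At P_x = 28 and P_y = 29.27: Q_x = 1017.65.
∂Q_x/∂P_y = -5.
ε = (∂Q_x/∂P_y)(P_y/Q_x) = -5 × (29.27/1017.65) ≈ -0.144.

-0.144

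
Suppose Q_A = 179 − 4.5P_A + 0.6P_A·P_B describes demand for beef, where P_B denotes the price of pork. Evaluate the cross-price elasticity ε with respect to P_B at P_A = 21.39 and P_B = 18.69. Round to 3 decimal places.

At P_A = 21.39 and P_B = 18.69: Q_A = 322.612.
∂Q_A/∂P_B = 0.6P_A = 0.6(21.39) = 12.8340.
ε = (∂Q_A/∂P_B)(P_B/Q_A) = 12.8340 × (18.69/322.612) ≈ 0.744.

0.744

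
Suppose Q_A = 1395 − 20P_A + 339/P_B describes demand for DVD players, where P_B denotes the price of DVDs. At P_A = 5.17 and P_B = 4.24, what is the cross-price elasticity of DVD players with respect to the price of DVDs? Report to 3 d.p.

At P_A = 5.17 and P_B = 4.24: Q_A = 1371.553.
∂Q_A/∂P_B = −339/P_B² = -18.8568.
ε = (∂Q_A/∂P_B)(P_B/Q_A) = -18.8568 × (4.24/1371.553) ≈ -0.058.

-0.058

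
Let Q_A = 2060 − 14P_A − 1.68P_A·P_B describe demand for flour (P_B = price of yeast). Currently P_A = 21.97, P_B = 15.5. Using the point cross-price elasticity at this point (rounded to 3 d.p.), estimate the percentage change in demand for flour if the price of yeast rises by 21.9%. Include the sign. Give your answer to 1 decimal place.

-10.6%

At P_A = 21.97, P_B = 15.5: Q_A = 1180.321.
∂Q_A/∂P_B = -1.68P_A = -36.9096.
ε = (∂Q_A/∂P_B)(P_B/Q_A) = -36.9096 × 15.5/1180.321 ≈ -0.485.
%ΔQ_A ≈ ε × %ΔP_B = -0.485 × (21.9%) = -10.6%.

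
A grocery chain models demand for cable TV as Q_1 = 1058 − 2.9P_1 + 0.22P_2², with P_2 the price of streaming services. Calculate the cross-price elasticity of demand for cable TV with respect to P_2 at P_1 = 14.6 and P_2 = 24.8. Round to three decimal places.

0.235

At P_1 = 14.6 and P_2 = 24.8: Q_1 = 1150.969.
∂Q_1/∂P_2 = 0.44P_2 = 0.44(24.8) = 10.9120.
ε = (∂Q_1/∂P_2)(P_2/Q_1) = 10.9120 × (24.8/1150.969) ≈ 0.235.
ε > 0: substitutes.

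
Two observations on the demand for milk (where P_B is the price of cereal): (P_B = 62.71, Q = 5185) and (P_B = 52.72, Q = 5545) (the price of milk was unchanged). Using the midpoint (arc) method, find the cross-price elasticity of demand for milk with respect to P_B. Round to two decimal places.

ΔQ_A = 5545 − 5185 = 360; ΔP_B = 52.72 − 62.71 = -9.99.
Midpoints: Q̄_A = 5365.0, P̄_B = 57.72.
ε = (ΔQ_A/Q̄_A)/(ΔP_B/P̄_B) = (360/5365.0)/(-9.99/57.72) ≈ -0.39.
ε < 0: milk and cereal are complements.

-0.39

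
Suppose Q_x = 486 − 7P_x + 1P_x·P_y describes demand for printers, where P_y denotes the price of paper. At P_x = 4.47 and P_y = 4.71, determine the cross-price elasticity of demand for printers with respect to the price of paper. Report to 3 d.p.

At P_x = 4.47 and P_y = 4.71: Q_x = 475.764.
∂Q_x/∂P_y = 1P_x = 1(4.47) = 4.4700.
ε = (∂Q_x/∂P_y)(P_y/Q_x) = 4.4700 × (4.71/475.764) ≈ 0.044.
ε > 0: substitutes.

0.044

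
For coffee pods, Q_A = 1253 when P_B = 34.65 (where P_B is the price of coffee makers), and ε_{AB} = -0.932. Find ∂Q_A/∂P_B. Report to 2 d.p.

-33.70

ε = (∂Q_A/∂P_B)·(P_B/Q_A) ⇒ ∂Q_A/∂P_B = ε·Q_A/P_B = -0.932 × 1253/34.65 ≈ -33.70.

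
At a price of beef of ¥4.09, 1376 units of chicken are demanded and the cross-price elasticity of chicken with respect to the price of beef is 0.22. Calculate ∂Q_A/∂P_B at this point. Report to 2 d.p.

ε = (∂Q_A/∂P_B)·(P_B/Q_A) ⇒ ∂Q_A/∂P_B = ε·Q_A/P_B = 0.22 × 1376/4.09 ≈ 74.01.

74.01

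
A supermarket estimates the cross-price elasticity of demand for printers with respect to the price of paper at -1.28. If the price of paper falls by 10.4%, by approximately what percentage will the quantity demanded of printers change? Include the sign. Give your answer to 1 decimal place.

13.3%

%ΔQ ≈ ε × %ΔP of paper = -1.28 × (-10.4%) = 13.3%.
Demand for printers rises by about 13.3%.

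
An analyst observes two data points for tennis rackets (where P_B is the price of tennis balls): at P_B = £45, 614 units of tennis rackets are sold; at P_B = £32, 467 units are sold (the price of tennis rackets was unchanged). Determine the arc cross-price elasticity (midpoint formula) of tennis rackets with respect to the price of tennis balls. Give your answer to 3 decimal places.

ΔQ_A = 467 − 614 = -147; ΔP_B = 32 − 45 = -13.
Midpoints: Q̄_A = 540.5, P̄_B = 38.50.
ε = (ΔQ_A/Q̄_A)/(ΔP_B/P̄_B) = (-147/540.5)/(-13/38.50) ≈ 0.805.
ε > 0: tennis rackets and tennis balls are substitutes.

0.805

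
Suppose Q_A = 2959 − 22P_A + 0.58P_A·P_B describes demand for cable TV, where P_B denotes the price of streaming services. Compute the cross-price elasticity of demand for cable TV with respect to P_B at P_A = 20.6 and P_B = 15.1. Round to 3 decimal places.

At P_A = 20.6 and P_B = 15.1: Q_A = 2686.215.
∂Q_A/∂P_B = 0.58P_A = 0.58(20.6) = 11.9480.
ε = (∂Q_A/∂P_B)(P_B/Q_A) = 11.9480 × (15.1/2686.215) ≈ 0.067.
ε > 0: substitutes.

0.067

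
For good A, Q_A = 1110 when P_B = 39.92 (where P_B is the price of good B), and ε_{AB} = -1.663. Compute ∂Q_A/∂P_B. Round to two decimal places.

-46.24

ε = (∂Q_A/∂P_B)·(P_B/Q_A) ⇒ ∂Q_A/∂P_B = ε·Q_A/P_B = -1.663 × 1110/39.92 ≈ -46.24.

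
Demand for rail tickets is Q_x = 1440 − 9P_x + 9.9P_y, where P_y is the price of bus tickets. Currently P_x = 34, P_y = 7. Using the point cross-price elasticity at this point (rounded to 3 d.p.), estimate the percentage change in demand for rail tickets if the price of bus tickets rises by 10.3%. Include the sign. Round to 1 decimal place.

At P_x = 34, P_y = 7: Q_x = 1203.3.
∂Q_x/∂P_y = 9.9.
ε = (∂Q_x/∂P_y)(P_y/Q_x) = 9.9000 × 7/1203.3 ≈ 0.058.
%ΔQ_x ≈ ε × %ΔP_y = 0.058 × (10.3%) = 0.6%.

0.6%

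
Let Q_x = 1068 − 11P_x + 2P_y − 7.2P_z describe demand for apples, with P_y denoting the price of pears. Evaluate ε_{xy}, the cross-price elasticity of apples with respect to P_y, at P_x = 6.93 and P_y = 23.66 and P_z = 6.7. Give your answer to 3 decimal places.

At P_x = 6.93 and P_y = 23.66 and P_z = 6.7: Q_x = 990.85.
∂Q_x/∂P_y = 2.
ε = (∂Q_x/∂P_y)(P_y/Q_x) = 2 × (23.66/990.85) ≈ 0.048.

0.048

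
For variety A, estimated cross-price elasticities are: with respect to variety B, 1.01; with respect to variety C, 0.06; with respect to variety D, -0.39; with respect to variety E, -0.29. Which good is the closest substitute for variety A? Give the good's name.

Substitutes have ε > 0. Among the positive values, 1.01 (variety B) is largest.

variety B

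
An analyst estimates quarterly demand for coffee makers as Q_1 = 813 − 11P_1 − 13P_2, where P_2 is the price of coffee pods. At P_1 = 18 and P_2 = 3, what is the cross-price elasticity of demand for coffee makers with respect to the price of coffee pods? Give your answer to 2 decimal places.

At P_1 = 18 and P_2 = 3: Q_1 = 576.
∂Q_1/∂P_2 = -13.
ε = (∂Q_1/∂P_2)(P_2/Q_1) = -13 × (3/576) ≈ -0.07.
Since ε < 0, coffee makers and coffee pods are complements.

-0.07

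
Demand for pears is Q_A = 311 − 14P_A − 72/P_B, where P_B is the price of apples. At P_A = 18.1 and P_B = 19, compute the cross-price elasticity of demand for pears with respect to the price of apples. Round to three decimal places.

At P_A = 18.1 and P_B = 19: Q_A = 53.811.
∂Q_A/∂P_B = 72/P_B² = 0.1994.
ε = (∂Q_A/∂P_B)(P_B/Q_A) = 0.1994 × (19/53.811) ≈ 0.070.
ε > 0: substitutes.

0.070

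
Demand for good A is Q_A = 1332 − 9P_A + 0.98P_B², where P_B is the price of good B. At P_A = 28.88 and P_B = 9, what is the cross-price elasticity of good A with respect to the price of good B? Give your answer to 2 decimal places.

0.14

At P_A = 28.88 and P_B = 9: Q_A = 1151.46.
∂Q_A/∂P_B = 1.96P_B = 1.96(9) = 17.6400.
ε = (∂Q_A/∂P_B)(P_B/Q_A) = 17.6400 × (9/1151.46) ≈ 0.14.
ε > 0: substitutes.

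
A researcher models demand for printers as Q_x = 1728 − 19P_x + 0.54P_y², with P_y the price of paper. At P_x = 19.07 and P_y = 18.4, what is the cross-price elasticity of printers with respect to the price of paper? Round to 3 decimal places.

At P_x = 19.07 and P_y = 18.4: Q_x = 1548.492.
∂Q_x/∂P_y = 1.08P_y = 1.08(18.4) = 19.8720.
ε = (∂Q_x/∂P_y)(P_y/Q_x) = 19.8720 × (18.4/1548.492) ≈ 0.236.
ε > 0: substitutes.

0.236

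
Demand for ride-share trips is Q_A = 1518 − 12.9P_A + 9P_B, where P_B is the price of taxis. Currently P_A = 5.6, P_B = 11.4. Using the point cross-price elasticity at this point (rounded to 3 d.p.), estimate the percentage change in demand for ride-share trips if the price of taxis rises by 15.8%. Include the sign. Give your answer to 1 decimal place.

1.0%

At P_A = 5.6, P_B = 11.4: Q_A = 1548.36.
∂Q_A/∂P_B = 9.
ε = (∂Q_A/∂P_B)(P_B/Q_A) = 9.0000 × 11.4/1548.36 ≈ 0.066.
%ΔQ_A ≈ ε × %ΔP_B = 0.066 × (15.8%) = 1.0%.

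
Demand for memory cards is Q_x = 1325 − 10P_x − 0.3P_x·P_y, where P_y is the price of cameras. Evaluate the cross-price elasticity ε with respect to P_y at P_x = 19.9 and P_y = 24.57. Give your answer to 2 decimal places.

-0.15

At P_x = 19.9 and P_y = 24.57: Q_x = 979.317.
∂Q_x/∂P_y = -0.3P_x = -0.3(19.9) = -5.9700.
ε = (∂Q_x/∂P_y)(P_y/Q_x) = -5.9700 × (24.57/979.317) ≈ -0.15.
ε < 0: complements.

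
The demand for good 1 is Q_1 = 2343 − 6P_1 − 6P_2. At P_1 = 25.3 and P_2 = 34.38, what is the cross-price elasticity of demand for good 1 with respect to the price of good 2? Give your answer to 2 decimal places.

-0.10

At P_1 = 25.3 and P_2 = 34.38: Q_1 = 1984.92.
∂Q_1/∂P_2 = -6.
ε = (∂Q_1/∂P_2)(P_2/Q_1) = -6 × (34.38/1984.92) ≈ -0.10.
Since ε < 0, good 1 and good 2 are complements.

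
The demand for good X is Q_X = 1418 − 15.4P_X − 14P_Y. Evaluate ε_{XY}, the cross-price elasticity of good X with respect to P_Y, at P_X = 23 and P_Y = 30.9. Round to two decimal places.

At P_X = 23 and P_Y = 30.9: Q_X = 631.2.
∂Q_X/∂P_Y = -14.
ε = (∂Q_X/∂P_Y)(P_Y/Q_X) = -14 × (30.9/631.2) ≈ -0.69.

-0.69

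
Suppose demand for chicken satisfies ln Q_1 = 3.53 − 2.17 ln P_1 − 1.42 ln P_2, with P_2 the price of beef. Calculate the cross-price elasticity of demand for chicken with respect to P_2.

-1.42

In a log-linear (constant-elasticity) demand function, the coefficient on ln P_2 is the cross-price elasticity.
ε = -1.42. Negative, so chicken and beef are complements.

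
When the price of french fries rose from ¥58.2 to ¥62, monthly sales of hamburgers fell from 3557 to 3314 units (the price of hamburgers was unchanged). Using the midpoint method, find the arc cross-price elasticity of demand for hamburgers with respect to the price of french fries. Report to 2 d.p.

-1.12

ΔQ_A = 3314 − 3557 = -243; ΔP_B = 62 − 58.2 = 3.8.
Midpoints: Q̄_A = 3435.5, P̄_B = 60.10.
ε = (ΔQ_A/Q̄_A)/(ΔP_B/P̄_B) = (-243/3435.5)/(3.8/60.10) ≈ -1.12.
ε < 0: hamburgers and french fries are complements.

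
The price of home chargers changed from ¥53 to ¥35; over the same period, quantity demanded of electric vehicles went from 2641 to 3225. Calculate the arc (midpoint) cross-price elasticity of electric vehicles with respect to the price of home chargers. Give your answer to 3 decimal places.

ΔQ_A = 3225 − 2641 = 584; ΔP_B = 35 − 53 = -18.
Midpoints: Q̄_A = 2933.0, P̄_B = 44.00.
ε = (ΔQ_A/Q̄_A)/(ΔP_B/P̄_B) = (584/2933.0)/(-18/44.00) ≈ -0.487.
ε < 0: electric vehicles and home chargers are complements.

-0.487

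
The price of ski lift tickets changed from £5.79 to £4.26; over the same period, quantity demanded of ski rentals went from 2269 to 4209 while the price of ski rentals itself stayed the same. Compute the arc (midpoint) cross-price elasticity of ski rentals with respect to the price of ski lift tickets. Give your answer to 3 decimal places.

-1.967

ΔQ_A = 4209 − 2269 = 1940; ΔP_B = 4.26 − 5.79 = -1.53.
Midpoints: Q̄_A = 3239.0, P̄_B = 5.03.
ε = (ΔQ_A/Q̄_A)/(ΔP_B/P̄_B) = (1940/3239.0)/(-1.53/5.03) ≈ -1.967.
ε < 0: ski rentals and ski lift tickets are complements.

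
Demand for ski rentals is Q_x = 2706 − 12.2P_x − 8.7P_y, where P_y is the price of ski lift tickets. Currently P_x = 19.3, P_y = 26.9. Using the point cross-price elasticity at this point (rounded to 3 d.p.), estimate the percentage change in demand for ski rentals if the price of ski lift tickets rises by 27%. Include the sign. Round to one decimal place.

At P_x = 19.3, P_y = 26.9: Q_x = 2236.51.
∂Q_x/∂P_y = -8.7.
ε = (∂Q_x/∂P_y)(P_y/Q_x) = -8.7000 × 26.9/2236.51 ≈ -0.105.
%ΔQ_x ≈ ε × %ΔP_y = -0.105 × (27%) = -2.8%.

-2.8%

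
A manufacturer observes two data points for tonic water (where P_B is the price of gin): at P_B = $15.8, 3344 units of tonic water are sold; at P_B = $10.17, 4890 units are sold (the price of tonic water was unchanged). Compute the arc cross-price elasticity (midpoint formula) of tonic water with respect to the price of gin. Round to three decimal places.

ΔQ_A = 4890 − 3344 = 1546; ΔP_B = 10.17 − 15.8 = -5.63.
Midpoints: Q̄_A = 4117.0, P̄_B = 12.98.
ε = (ΔQ_A/Q̄_A)/(ΔP_B/P̄_B) = (1546/4117.0)/(-5.63/12.98) ≈ -0.866.

-0.866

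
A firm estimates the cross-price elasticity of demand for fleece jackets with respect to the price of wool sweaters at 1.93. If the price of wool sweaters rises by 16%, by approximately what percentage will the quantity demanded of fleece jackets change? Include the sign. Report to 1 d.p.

%ΔQ ≈ ε × %ΔP of wool sweaters = 1.93 × (16%) = 30.9%.

30.9%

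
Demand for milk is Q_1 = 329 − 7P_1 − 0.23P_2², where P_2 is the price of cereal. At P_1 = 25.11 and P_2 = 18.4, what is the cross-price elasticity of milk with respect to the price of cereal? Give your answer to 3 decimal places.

At P_1 = 25.11 and P_2 = 18.4: Q_1 = 75.361.
∂Q_1/∂P_2 = -0.46P_2 = -0.46(18.4) = -8.4640.
ε = (∂Q_1/∂P_2)(P_2/Q_1) = -8.4640 × (18.4/75.361) ≈ -2.067.
ε < 0: complements.

-2.067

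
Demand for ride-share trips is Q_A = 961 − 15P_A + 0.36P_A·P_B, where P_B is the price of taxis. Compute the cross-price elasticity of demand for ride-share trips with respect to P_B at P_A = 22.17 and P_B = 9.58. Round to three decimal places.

0.108

At P_A = 22.17 and P_B = 9.58: Q_A = 704.910.
∂Q_A/∂P_B = 0.36P_A = 0.36(22.17) = 7.9812.
ε = (∂Q_A/∂P_B)(P_B/Q_A) = 7.9812 × (9.58/704.910) ≈ 0.108.
ε > 0: substitutes.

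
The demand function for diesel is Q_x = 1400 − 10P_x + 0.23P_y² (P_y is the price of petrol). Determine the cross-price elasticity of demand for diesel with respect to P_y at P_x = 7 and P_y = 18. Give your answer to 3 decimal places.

0.106

At P_x = 7 and P_y = 18: Q_x = 1404.52.
∂Q_x/∂P_y = 0.46P_y = 0.46(18) = 8.2800.
ε = (∂Q_x/∂P_y)(P_y/Q_x) = 8.2800 × (18/1404.52) ≈ 0.106.
ε > 0: substitutes.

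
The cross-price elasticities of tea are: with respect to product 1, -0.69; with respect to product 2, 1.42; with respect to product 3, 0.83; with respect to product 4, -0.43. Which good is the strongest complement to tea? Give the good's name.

product 1

Complements have ε < 0. The most negative value is -0.69 (product 1).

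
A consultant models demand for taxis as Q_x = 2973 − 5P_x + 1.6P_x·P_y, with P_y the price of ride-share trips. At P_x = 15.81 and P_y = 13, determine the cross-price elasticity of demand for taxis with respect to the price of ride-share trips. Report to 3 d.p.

0.102

At P_x = 15.81 and P_y = 13: Q_x = 3222.798.
∂Q_x/∂P_y = 1.6P_x = 1.6(15.81) = 25.2960.
ε = (∂Q_x/∂P_y)(P_y/Q_x) = 25.2960 × (13/3222.798) ≈ 0.102.
ε > 0: substitutes.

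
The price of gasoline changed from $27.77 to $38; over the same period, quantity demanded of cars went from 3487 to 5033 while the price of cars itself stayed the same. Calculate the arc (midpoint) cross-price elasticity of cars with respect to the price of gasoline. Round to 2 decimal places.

1.17

ΔQ_A = 5033 − 3487 = 1546; ΔP_B = 38 − 27.77 = 10.23.
Midpoints: Q̄_A = 4260.0, P̄_B = 32.88.
ε = (ΔQ_A/Q̄_A)/(ΔP_B/P̄_B) = (1546/4260.0)/(10.23/32.88) ≈ 1.17.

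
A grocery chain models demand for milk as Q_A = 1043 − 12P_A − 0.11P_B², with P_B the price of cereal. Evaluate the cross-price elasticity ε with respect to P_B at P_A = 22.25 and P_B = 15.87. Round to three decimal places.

At P_A = 22.25 and P_B = 15.87: Q_A = 748.296.
∂Q_A/∂P_B = -0.22P_B = -0.22(15.87) = -3.4914.
ε = (∂Q_A/∂P_B)(P_B/Q_A) = -3.4914 × (15.87/748.296) ≈ -0.074.

-0.074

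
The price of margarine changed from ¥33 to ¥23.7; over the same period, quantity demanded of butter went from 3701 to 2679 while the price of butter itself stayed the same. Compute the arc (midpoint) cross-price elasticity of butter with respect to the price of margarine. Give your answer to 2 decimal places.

0.98

ΔQ_A = 2679 − 3701 = -1022; ΔP_B = 23.7 − 33 = -9.3.
Midpoints: Q̄_A = 3190.0, P̄_B = 28.35.
ε = (ΔQ_A/Q̄_A)/(ΔP_B/P̄_B) = (-1022/3190.0)/(-9.3/28.35) ≈ 0.98.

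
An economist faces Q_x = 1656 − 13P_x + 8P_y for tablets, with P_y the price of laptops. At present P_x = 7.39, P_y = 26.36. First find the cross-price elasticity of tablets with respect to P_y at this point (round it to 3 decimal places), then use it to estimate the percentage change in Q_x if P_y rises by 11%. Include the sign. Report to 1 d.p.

1.3%

At P_x = 7.39, P_y = 26.36: Q_x = 1770.81.
∂Q_x/∂P_y = 8.
ε = (∂Q_x/∂P_y)(P_y/Q_x) = 8.0000 × 26.36/1770.81 ≈ 0.119.
%ΔQ_x ≈ ε × %ΔP_y = 0.119 × (11%) = 1.3%.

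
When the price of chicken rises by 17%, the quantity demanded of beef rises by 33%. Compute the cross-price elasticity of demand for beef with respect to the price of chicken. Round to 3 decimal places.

ε = (%ΔQ of beef) / (%ΔP of chicken) = (33%) / (17%) ≈ 1.941.
Positive cross-price elasticity: substitutes.

1.941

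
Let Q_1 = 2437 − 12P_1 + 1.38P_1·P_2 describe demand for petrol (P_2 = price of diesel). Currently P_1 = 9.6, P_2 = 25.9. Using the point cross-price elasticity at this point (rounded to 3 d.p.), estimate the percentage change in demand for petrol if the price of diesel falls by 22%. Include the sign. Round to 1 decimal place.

-2.8%

At P_1 = 9.6, P_2 = 25.9: Q_1 = 2664.923.
∂Q_1/∂P_2 = 1.38P_1 = 13.2480.
ε = (∂Q_1/∂P_2)(P_2/Q_1) = 13.2480 × 25.9/2664.923 ≈ 0.129.
%ΔQ_1 ≈ ε × %ΔP_2 = 0.129 × (-22%) = -2.8%.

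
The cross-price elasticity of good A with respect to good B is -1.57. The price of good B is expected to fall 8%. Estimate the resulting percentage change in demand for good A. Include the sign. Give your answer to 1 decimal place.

%ΔQ ≈ ε × %ΔP of good B = -1.57 × (-8%) = 12.6%.

12.6%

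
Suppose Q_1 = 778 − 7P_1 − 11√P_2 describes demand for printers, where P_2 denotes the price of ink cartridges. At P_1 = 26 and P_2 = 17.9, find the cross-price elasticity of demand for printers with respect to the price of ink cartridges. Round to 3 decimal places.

-0.042

At P_1 = 26 and P_2 = 17.9: Q_1 = 549.461.
∂Q_1/∂P_2 = -11/(2√P_2) = -11/(2√17.9) = -1.3000.
ε = (∂Q_1/∂P_2)(P_2/Q_1) = -1.3000 × (17.9/549.461) ≈ -0.042.
ε < 0: complements.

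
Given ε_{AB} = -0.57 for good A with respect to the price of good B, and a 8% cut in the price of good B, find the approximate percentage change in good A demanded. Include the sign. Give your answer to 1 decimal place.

%ΔQ ≈ ε × %ΔP of good B = -0.57 × (-8%) = 4.6%.

4.6%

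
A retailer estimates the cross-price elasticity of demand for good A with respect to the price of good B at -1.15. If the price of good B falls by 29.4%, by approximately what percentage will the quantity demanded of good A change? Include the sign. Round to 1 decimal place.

33.8%

%ΔQ ≈ ε × %ΔP of good B = -1.15 × (-29.4%) = 33.8%.
Demand for good A rises by about 33.8%.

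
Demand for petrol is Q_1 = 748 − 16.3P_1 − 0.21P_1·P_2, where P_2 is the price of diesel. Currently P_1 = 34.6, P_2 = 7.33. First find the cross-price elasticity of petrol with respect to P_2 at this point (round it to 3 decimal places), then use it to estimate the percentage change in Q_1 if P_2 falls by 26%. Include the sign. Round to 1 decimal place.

At P_1 = 34.6, P_2 = 7.33: Q_1 = 130.760.
∂Q_1/∂P_2 = -0.21P_1 = -7.2660.
ε = (∂Q_1/∂P_2)(P_2/Q_1) = -7.2660 × 7.33/130.760 ≈ -0.407.
%ΔQ_1 ≈ ε × %ΔP_2 = -0.407 × (-26%) = 10.6%.

10.6%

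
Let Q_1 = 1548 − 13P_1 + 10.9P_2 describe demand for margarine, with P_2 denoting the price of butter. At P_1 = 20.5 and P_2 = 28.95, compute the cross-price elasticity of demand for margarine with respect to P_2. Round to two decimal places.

At P_1 = 20.5 and P_2 = 28.95: Q_1 = 1597.055.
∂Q_1/∂P_2 = 10.9.
ε = (∂Q_1/∂P_2)(P_2/Q_1) = 10.9 × (28.95/1597.055) ≈ 0.20.

0.20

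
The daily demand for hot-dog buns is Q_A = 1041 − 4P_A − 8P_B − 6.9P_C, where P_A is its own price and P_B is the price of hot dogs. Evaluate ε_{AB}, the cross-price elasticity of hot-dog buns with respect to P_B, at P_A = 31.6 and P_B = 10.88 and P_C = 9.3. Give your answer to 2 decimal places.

-0.11

At P_A = 31.6 and P_B = 10.88 and P_C = 9.3: Q_A = 763.39.
∂Q_A/∂P_B = -8.
ε = (∂Q_A/∂P_B)(P_B/Q_A) = -8 × (10.88/763.39) ≈ -0.11.
Since ε < 0, hot-dog buns and hot dogs are complements.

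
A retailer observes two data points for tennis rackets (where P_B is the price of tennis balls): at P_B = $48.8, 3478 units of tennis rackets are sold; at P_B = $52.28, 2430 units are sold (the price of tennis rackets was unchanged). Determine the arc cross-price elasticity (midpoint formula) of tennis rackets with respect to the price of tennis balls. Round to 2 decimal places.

-5.15

ΔQ_A = 2430 − 3478 = -1048; ΔP_B = 52.28 − 48.8 = 3.48.
Midpoints: Q̄_A = 2954.0, P̄_B = 50.54.
ε = (ΔQ_A/Q̄_A)/(ΔP_B/P̄_B) = (-1048/2954.0)/(3.48/50.54) ≈ -5.15.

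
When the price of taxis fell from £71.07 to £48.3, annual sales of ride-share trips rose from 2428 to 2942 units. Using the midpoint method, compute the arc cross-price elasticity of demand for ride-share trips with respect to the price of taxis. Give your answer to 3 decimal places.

ΔQ_A = 2942 − 2428 = 514; ΔP_B = 48.3 − 71.07 = -22.77.
Midpoints: Q̄_A = 2685.0, P̄_B = 59.68.
ε = (ΔQ_A/Q̄_A)/(ΔP_B/P̄_B) = (514/2685.0)/(-22.77/59.68) ≈ -0.502.

-0.502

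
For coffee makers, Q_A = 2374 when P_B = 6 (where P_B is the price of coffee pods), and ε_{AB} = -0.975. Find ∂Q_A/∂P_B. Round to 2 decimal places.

-385.78

ε = (∂Q_A/∂P_B)·(P_B/Q_A) ⇒ ∂Q_A/∂P_B = ε·Q_A/P_B = -0.975 × 2374/6 ≈ -385.78.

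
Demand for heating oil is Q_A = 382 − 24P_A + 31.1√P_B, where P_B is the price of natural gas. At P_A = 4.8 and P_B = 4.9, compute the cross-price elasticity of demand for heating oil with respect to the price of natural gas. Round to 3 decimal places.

0.103

At P_A = 4.8 and P_B = 4.9: Q_A = 335.643.
∂Q_A/∂P_B = 31.1/(2√P_B) = 31.1/(2√4.9) = 7.0248.
ε = (∂Q_A/∂P_B)(P_B/Q_A) = 7.0248 × (4.9/335.643) ≈ 0.103.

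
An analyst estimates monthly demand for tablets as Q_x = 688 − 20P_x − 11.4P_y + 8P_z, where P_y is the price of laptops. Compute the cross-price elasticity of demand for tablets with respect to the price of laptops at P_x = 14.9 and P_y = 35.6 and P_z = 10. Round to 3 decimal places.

At P_x = 14.9 and P_y = 35.6 and P_z = 10: Q_x = 64.16.
∂Q_x/∂P_y = -11.4.
ε = (∂Q_x/∂P_y)(P_y/Q_x) = -11.4 × (35.6/64.16) ≈ -6.325.
Since ε < 0, tablets and laptops are complements.

-6.325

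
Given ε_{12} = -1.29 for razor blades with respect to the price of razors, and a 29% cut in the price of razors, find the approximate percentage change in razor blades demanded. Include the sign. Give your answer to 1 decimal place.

37.4%

%ΔQ ≈ ε × %ΔP of razors = -1.29 × (-29%) = 37.4%.
Demand for razor blades rises by about 37.4%.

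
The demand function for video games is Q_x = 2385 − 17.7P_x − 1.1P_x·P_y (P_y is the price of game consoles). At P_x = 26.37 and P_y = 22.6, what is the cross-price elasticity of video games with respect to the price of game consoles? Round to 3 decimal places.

-0.519

At P_x = 26.37 and P_y = 22.6: Q_x = 1262.693.
∂Q_x/∂P_y = -1.1P_x = -1.1(26.37) = -29.0070.
ε = (∂Q_x/∂P_y)(P_y/Q_x) = -29.0070 × (22.6/1262.693) ≈ -0.519.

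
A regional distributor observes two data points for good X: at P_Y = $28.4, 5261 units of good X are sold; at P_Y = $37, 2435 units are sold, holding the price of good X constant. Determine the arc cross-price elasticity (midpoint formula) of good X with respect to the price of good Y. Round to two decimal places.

-2.79

ΔQ_X = 2435 − 5261 = -2826; ΔP_Y = 37 − 28.4 = 8.6.
Midpoints: Q̄_X = 3848.0, P̄_Y = 32.70.
ε = (ΔQ_X/Q̄_X)/(ΔP_Y/P̄_Y) = (-2826/3848.0)/(8.6/32.70) ≈ -2.79.
ε < 0: good X and good Y are complements.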